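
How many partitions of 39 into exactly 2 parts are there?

19

The partitions of 39 that satisfy the conditions:
38, 1
37, 2
36, 3
35, 4
34, 5
33, 6
32, 7
31, 8
30, 9
29, 10
28, 11
27, 12
26, 13
25, 14
24, 15
23, 16
22, 17
21, 18
20, 19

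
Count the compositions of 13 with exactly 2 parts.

By stars and bars with positive parts, the count is C(12,1) = 12.

12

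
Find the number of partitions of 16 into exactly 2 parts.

8

The partitions of 16 that satisfy the conditions:
15,1
14,2
13,3
12,4
11,5
10,6
9,7
8,8
That's 8 in total.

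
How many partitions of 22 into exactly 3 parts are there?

There are too many to list fully; the first 12 (by largest part) are:
20+1+1
19+2+1
18+3+1
18+2+2
17+4+1
17+3+2
16+5+1
16+4+2
16+3+3
15+6+1
15+5+2
15+4+3
…and 28 more, for 40 total.

40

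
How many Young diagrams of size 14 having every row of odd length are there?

22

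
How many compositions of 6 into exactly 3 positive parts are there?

Place 2 bars in the 5 internal gaps of a row of 6 dots: C(5,2) = 10.

10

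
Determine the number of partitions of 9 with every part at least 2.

8

Enumerating:
9
7 + 2
6 + 3
5 + 4
5 + 2 + 2
4 + 3 + 2
3 + 3 + 3
3 + 2 + 2 + 2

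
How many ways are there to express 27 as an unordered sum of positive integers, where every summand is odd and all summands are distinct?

The partitions of 27 that satisfy the conditions:
27
23, 3, 1
21, 5, 1
19, 7, 1
19, 5, 3
17, 9, 1
17, 7, 3
15, 11, 1
15, 9, 3
15, 7, 5
13, 11, 3
13, 9, 5
11, 9, 7
11, 7, 5, 3, 1
Counting gives 14.

14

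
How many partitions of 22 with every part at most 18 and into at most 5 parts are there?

Systematic enumeration (by largest part, then next-largest, …) yields 248.

248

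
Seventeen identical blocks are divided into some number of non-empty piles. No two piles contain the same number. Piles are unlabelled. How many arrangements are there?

38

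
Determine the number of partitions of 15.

176

Enumerating by decreasing first part gives 176 partitions in all.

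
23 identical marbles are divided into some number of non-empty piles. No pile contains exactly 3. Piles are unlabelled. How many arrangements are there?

A full systematic count gives 628.

628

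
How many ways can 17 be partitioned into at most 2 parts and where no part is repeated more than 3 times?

They are:
17
16 + 1
15 + 2
14 + 3
13 + 4
12 + 5
11 + 6
10 + 7
9 + 8
That's 9 in total.

9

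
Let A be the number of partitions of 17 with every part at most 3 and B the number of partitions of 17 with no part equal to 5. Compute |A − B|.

Partitions of 17 with every part at most 3: 33.
Partitions of 17 with no part equal to 5: 220.
|33 − 220| = 187.

187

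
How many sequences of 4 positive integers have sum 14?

Equivalently, choose which 3 of the 13 gaps become plus signs: C(13,3) = 286.

286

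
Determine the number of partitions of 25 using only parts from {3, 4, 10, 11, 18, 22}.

They are:
22, 3
18, 4, 3
11, 11, 3
11, 10, 4
11, 4, 4, 3, 3
10, 4, 4, 4, 3
10, 3, 3, 3, 3, 3
4, 4, 4, 4, 3, 3, 3
4, 3, 3, 3, 3, 3, 3, 3
That's 9 in total.

9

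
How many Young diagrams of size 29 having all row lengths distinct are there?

Direct enumeration gives 256 partitions.

256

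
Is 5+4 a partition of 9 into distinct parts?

The parts sum to 9, and the condition 'all summands are distinct' holds.

Yes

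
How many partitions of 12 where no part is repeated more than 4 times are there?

60

A partial list (first 12 by largest part):
12
11,1
10,2
10,1,1
9,3
9,2,1
9,1,1,1
8,4
8,3,1
8,2,2
8,2,1,1
8,1,1,1,1
…and 48 more, for 60 total.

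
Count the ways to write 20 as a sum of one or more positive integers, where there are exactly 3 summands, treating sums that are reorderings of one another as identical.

33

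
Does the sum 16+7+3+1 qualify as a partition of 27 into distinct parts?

Yes

The parts sum to 27, and the condition 'all summands are distinct' holds.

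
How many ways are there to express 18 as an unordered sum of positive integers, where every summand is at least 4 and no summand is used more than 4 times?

16

They are:
18
4 + 14
5 + 13
6 + 12
7 + 11
8 + 10
4 + 4 + 10
9 + 9
4 + 5 + 9
4 + 6 + 8
5 + 5 + 8
4 + 7 + 7
5 + 6 + 7
6 + 6 + 6
4 + 4 + 4 + 6
4 + 4 + 5 + 5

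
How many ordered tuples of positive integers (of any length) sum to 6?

The number of compositions of n is 2^(n−1); here 2^5 = 32.

32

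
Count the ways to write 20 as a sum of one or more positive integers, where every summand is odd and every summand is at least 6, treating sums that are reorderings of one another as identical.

2

The partitions of 20 that satisfy the conditions:
7+13
9+11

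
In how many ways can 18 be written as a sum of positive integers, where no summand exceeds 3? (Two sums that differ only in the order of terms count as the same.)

37

A partial list (first 12 by largest part):
3 + 3 + 3 + 3 + 3 + 3
3 + 3 + 3 + 3 + 3 + 2 + 1
3 + 3 + 3 + 3 + 3 + 1 + 1 + 1
3 + 3 + 3 + 3 + 2 + 2 + 2
3 + 3 + 3 + 3 + 2 + 2 + 1 + 1
3 + 3 + 3 + 3 + 2 + 1 + 1 + 1 + 1
3 + 3 + 3 + 3 + 1 + 1 + 1 + 1 + 1 + 1
3 + 3 + 3 + 2 + 2 + 2 + 2 + 1
3 + 3 + 3 + 2 + 2 + 2 + 1 + 1 + 1
3 + 3 + 3 + 2 + 2 + 1 + 1 + 1 + 1 + 1
3 + 3 + 3 + 2 + 1 + 1 + 1 + 1 + 1 + 1 + 1
3 + 3 + 3 + 1 + 1 + 1 + 1 + 1 + 1 + 1 + 1 + 1
…and 25 more, for 37 total.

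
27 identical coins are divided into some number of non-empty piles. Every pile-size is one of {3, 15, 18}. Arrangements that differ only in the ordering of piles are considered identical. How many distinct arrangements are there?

3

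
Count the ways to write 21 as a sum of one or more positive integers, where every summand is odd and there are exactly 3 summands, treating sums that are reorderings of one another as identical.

The partitions of 21 that satisfy the conditions:
1, 1, 19
1, 3, 17
1, 5, 15
3, 3, 15
1, 7, 13
3, 5, 13
1, 9, 11
3, 7, 11
5, 5, 11
3, 9, 9
5, 7, 9
7, 7, 7

12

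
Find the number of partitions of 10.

A partial list (first 12 by largest part):
10
9+1
8+2
8+1+1
7+3
7+2+1
7+1+1+1
6+4
6+3+1
6+2+2
6+2+1+1
6+1+1+1+1
…and 30 more, for 42 total.

42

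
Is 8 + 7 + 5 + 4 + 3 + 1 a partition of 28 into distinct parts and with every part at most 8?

Yes

The parts sum to 28, and the condition 'all summands are distinct' holds; the condition 'no summand exceeds 8' holds.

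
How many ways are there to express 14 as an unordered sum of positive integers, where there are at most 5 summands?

70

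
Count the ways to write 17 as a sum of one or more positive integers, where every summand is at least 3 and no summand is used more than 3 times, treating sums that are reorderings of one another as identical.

Listing the qualifying partitions of 17:
17
14, 3
13, 4
12, 5
11, 6
11, 3, 3
10, 7
10, 4, 3
9, 8
9, 5, 3
9, 4, 4
8, 6, 3
8, 5, 4
8, 3, 3, 3
7, 7, 3
7, 6, 4
7, 5, 5
7, 4, 3, 3
6, 6, 5
6, 5, 3, 3
6, 4, 4, 3
5, 5, 4, 3
5, 4, 4, 4
4, 4, 3, 3, 3
That's 24 in total.

24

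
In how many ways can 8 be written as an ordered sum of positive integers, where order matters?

The number of compositions of n is 2^(n−1); here 2^7 = 128.

128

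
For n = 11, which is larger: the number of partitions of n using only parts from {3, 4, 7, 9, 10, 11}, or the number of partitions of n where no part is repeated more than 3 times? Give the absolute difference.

35

Partitions of 11 using only parts from {3, 4, 7, 9, 10, 11}: 3.
Partitions of 11 where no part is repeated more than 3 times: 38.
|3 − 38| = 35.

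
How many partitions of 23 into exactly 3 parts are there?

There are too many to list fully; the first 12 (by largest part) are:
21,1,1
20,2,1
19,3,1
19,2,2
18,4,1
18,3,2
17,5,1
17,4,2
17,3,3
16,6,1
16,5,2
16,4,3
…and 32 more, for 44 total.

44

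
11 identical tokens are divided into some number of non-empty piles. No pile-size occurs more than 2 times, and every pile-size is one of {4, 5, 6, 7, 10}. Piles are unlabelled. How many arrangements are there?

2

Listing the qualifying partitions of 11:
4, 7
5, 6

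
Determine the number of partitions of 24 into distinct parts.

122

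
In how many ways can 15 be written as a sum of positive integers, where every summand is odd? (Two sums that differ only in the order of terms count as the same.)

27

There are too many to list fully; the first 12 (by largest part) are:
15
13, 1, 1
11, 3, 1
11, 1, 1, 1, 1
9, 5, 1
9, 3, 3
9, 3, 1, 1, 1
9, 1, 1, 1, 1, 1, 1
7, 7, 1
7, 5, 3
7, 5, 1, 1, 1
7, 3, 3, 1, 1
…and 15 more, for 27 total.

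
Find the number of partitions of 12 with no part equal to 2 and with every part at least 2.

9

Listing the qualifying partitions of 12:
12
9+3
8+4
7+5
6+6
6+3+3
5+4+3
4+4+4
3+3+3+3
That's 9 in total.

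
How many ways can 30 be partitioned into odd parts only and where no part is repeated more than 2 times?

There are too many to list fully; the first 12 (by largest part) are:
29, 1
27, 3
25, 5
25, 3, 1, 1
23, 7
23, 5, 1, 1
23, 3, 3, 1
21, 9
21, 7, 1, 1
21, 5, 3, 1
19, 11
19, 9, 1, 1
…and 48 more, for 60 total.

60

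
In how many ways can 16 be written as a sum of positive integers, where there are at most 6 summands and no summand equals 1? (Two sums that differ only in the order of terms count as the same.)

52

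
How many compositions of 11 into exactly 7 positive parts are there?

By stars and bars with positive parts, the count is C(10,6) = 210.

210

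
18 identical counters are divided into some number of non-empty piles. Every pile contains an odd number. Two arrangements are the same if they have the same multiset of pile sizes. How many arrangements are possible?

A partial list (first 12 by largest part):
17 + 1
15 + 3
15 + 1 + 1 + 1
13 + 5
13 + 3 + 1 + 1
13 + 1 + 1 + 1 + 1 + 1
11 + 7
11 + 5 + 1 + 1
11 + 3 + 3 + 1
11 + 3 + 1 + 1 + 1 + 1
11 + 1 + 1 + 1 + 1 + 1 + 1 + 1
9 + 9
…and 34 more, for 46 total.

46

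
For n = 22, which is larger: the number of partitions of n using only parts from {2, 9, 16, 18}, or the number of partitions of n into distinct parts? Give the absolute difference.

Partitions of 22 using only parts from {2, 9, 16, 18}: 4.
Partitions of 22 into distinct parts: 89.
|4 − 89| = 85.

85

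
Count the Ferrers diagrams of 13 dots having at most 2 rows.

7

The partitions of 13 that satisfy the conditions:
13
12 + 1
11 + 2
10 + 3
9 + 4
8 + 5
7 + 6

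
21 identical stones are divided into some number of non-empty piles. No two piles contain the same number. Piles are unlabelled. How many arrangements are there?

76

Counting exhaustively, 76 partitions satisfy the conditions.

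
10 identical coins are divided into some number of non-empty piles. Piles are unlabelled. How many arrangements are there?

42

There are too many to list fully; the first 12 (by largest part) are:
10
9,1
8,2
8,1,1
7,3
7,2,1
7,1,1,1
6,4
6,3,1
6,2,2
6,2,1,1
6,1,1,1,1
…and 30 more, for 42 total.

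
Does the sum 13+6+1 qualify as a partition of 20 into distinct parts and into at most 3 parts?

The parts sum to 20, and the condition 'all summands are distinct' holds; the condition 'there are at most 3 summands' holds.

Yes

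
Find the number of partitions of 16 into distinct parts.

32

A partial list (first 12 by largest part):
16
1+15
2+14
3+13
1+2+13
4+12
1+3+12
5+11
1+4+11
2+3+11
6+10
1+5+10
…and 20 more, for 32 total.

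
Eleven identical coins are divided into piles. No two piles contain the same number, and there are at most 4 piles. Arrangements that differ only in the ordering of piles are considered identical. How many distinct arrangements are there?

The partitions of 11 that satisfy the conditions:
11
1, 10
2, 9
3, 8
1, 2, 8
4, 7
1, 3, 7
5, 6
1, 4, 6
2, 3, 6
2, 4, 5
1, 2, 3, 5
Counting gives 12.

12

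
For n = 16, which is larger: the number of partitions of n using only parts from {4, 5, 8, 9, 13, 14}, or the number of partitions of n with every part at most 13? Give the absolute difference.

224

Partitions of 16 using only parts from {4, 5, 8, 9, 13, 14}: 3.
Partitions of 16 with every part at most 13: 227.
|3 − 227| = 224.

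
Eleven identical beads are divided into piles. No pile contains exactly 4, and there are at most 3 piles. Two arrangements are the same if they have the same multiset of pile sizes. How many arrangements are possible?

12

The partitions of 11 that satisfy the conditions:
11
10+1
9+2
9+1+1
8+3
8+2+1
7+3+1
7+2+2
6+5
6+3+2
5+5+1
5+3+3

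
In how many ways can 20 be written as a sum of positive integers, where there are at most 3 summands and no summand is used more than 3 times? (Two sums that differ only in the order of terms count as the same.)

44

There are too many to list fully; the first 12 (by largest part) are:
20
19 + 1
18 + 2
18 + 1 + 1
17 + 3
17 + 2 + 1
16 + 4
16 + 3 + 1
16 + 2 + 2
15 + 5
15 + 4 + 1
15 + 3 + 2
…and 32 more, for 44 total.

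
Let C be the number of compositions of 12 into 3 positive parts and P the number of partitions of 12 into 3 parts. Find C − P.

43

Ordered (compositions into 3 parts): C(11,2) = 55.
Partitions of 12 into exactly 3 parts: 12.
Difference: 55 − 12 = 43.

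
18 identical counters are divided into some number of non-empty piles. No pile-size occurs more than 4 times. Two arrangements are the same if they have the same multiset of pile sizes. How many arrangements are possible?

262

Direct enumeration gives 262 partitions.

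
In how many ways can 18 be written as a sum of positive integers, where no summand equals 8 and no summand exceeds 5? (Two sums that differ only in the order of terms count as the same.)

Systematic enumeration (by largest part, then next-largest, …) yields 141.

141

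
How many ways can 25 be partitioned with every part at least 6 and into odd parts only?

Enumerating:
25
7 + 7 + 11
7 + 9 + 9
Counting gives 3.

3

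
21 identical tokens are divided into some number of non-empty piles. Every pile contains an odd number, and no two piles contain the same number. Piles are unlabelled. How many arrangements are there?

They are:
21
17+3+1
15+5+1
13+7+1
13+5+3
11+9+1
11+7+3
9+7+5

8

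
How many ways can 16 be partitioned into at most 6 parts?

136

A full systematic count gives 136.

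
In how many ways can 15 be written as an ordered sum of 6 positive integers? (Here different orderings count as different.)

2002

Equivalently, choose which 5 of the 14 gaps become plus signs: C(14,5) = 2002.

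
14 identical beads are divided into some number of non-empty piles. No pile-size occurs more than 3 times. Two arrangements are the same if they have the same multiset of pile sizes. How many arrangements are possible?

A full systematic count gives 82.

82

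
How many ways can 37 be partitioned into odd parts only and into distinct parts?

35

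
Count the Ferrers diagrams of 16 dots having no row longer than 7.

A full systematic count gives 164.

164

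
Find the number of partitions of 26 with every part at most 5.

Enumerating by decreasing first part gives 427 partitions in all.

427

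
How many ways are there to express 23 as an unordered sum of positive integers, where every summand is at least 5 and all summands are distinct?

They are:
23
18 + 5
17 + 6
16 + 7
15 + 8
14 + 9
13 + 10
12 + 11
12 + 6 + 5
11 + 7 + 5
10 + 8 + 5
10 + 7 + 6
9 + 8 + 6
Counting gives 13.

13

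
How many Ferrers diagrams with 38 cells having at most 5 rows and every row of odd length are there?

82

Direct enumeration gives 82 partitions.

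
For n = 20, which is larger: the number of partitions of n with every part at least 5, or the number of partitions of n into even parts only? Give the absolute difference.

Partitions of 20 with every part at least 5: 13.
Partitions of 20 into even parts only: 42.
|13 − 42| = 29.

29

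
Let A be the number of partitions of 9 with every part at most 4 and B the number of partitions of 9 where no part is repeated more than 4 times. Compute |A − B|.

7

Partitions of 9 with every part at most 4: 18.
Partitions of 9 where no part is repeated more than 4 times: 25.
|18 − 25| = 7.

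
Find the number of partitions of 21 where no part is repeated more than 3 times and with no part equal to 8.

Direct enumeration gives 331 partitions.

331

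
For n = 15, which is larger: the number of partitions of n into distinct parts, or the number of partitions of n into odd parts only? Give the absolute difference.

0

Partitions of 15 into distinct parts: 27.
Partitions of 15 into odd parts only: 27.
|27 − 27| = 0.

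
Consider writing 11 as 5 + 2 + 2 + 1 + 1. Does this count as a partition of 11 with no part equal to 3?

Yes

The parts sum to 11, and the condition 'no summand equals 3' holds.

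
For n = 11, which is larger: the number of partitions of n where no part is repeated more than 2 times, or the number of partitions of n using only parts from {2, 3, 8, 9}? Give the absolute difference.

Partitions of 11 where no part is repeated more than 2 times: 27.
Partitions of 11 using only parts from {2, 3, 8, 9}: 4.
|27 − 4| = 23.

23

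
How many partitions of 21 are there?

792

Direct enumeration gives 792 partitions.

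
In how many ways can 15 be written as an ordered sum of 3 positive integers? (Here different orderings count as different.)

91

Equivalently, choose which 2 of the 14 gaps become plus signs: C(14,2) = 91.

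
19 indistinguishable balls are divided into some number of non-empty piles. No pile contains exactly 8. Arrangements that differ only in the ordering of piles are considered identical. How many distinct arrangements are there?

434

There are 434 such partitions.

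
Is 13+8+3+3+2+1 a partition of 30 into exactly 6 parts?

Yes

The parts sum to 30, and the condition 'there are exactly 6 summands' holds.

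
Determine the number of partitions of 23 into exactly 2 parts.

11

The partitions of 23 that satisfy the conditions:
22+1
21+2
20+3
19+4
18+5
17+6
16+7
15+8
14+9
13+10
12+11
That's 11 in total.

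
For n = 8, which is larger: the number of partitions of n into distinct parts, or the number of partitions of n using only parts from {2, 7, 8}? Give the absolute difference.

4

Partitions of 8 into distinct parts: 6.
Partitions of 8 using only parts from {2, 7, 8}: 2.
|6 − 2| = 4.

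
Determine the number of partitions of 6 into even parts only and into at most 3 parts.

They are:
6
4 + 2
2 + 2 + 2

3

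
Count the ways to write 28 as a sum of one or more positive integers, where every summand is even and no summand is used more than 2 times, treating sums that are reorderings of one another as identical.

A partial list (first 12 by largest part):
28
26, 2
24, 4
24, 2, 2
22, 6
22, 4, 2
20, 8
20, 6, 2
20, 4, 4
20, 4, 2, 2
18, 10
18, 8, 2
…and 45 more, for 57 total.

57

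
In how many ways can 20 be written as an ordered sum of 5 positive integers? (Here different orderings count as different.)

3876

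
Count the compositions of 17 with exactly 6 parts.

Equivalently, choose which 5 of the 16 gaps become plus signs: C(16,5) = 4368.

4368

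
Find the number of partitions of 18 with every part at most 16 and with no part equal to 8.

Direct enumeration gives 341 partitions.

341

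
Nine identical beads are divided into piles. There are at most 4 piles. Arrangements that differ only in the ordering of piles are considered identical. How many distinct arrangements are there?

They are:
9
1+8
2+7
1+1+7
3+6
1+2+6
1+1+1+6
4+5
1+3+5
2+2+5
1+1+2+5
1+4+4
2+3+4
1+1+3+4
1+2+2+4
3+3+3
1+2+3+3
2+2+2+3
That's 18 in total.

18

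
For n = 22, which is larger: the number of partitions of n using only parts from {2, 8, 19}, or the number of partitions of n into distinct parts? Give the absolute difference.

86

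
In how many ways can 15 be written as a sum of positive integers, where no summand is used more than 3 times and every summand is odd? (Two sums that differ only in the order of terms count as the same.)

13

Listing the qualifying partitions of 15:
15
13+1+1
11+3+1
9+5+1
9+3+3
9+3+1+1+1
7+7+1
7+5+3
7+5+1+1+1
7+3+3+1+1
5+5+5
5+5+3+1+1
5+3+3+3+1
That's 13 in total.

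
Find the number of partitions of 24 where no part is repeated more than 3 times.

Enumerating by decreasing first part gives 722 partitions in all.

722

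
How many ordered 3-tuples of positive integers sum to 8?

21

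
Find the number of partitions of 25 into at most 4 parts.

185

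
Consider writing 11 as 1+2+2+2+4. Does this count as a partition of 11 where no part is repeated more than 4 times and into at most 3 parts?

No

The parts sum to 11, and the condition 'there are at most 3 summands' is violated.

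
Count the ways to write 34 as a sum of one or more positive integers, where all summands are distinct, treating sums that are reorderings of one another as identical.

Systematic enumeration (by largest part, then next-largest, …) yields 512.

512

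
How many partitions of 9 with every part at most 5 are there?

They are:
5+4
5+3+1
5+2+2
5+2+1+1
5+1+1+1+1
4+4+1
4+3+2
4+3+1+1
4+2+2+1
4+2+1+1+1
4+1+1+1+1+1
3+3+3
3+3+2+1
3+3+1+1+1
3+2+2+2
3+2+2+1+1
3+2+1+1+1+1
3+1+1+1+1+1+1
2+2+2+2+1
2+2+2+1+1+1
2+2+1+1+1+1+1
2+1+1+1+1+1+1+1
1+1+1+1+1+1+1+1+1

23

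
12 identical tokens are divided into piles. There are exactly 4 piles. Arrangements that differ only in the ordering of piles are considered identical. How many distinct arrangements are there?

They are:
1 + 1 + 1 + 9
1 + 1 + 2 + 8
1 + 1 + 3 + 7
1 + 2 + 2 + 7
1 + 1 + 4 + 6
1 + 2 + 3 + 6
2 + 2 + 2 + 6
1 + 1 + 5 + 5
1 + 2 + 4 + 5
1 + 3 + 3 + 5
2 + 2 + 3 + 5
1 + 3 + 4 + 4
2 + 2 + 4 + 4
2 + 3 + 3 + 4
3 + 3 + 3 + 3

15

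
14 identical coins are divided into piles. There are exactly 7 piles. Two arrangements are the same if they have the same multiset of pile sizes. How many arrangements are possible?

15

The partitions of 14 that satisfy the conditions:
8 + 1 + 1 + 1 + 1 + 1 + 1
7 + 2 + 1 + 1 + 1 + 1 + 1
6 + 3 + 1 + 1 + 1 + 1 + 1
6 + 2 + 2 + 1 + 1 + 1 + 1
5 + 4 + 1 + 1 + 1 + 1 + 1
5 + 3 + 2 + 1 + 1 + 1 + 1
5 + 2 + 2 + 2 + 1 + 1 + 1
4 + 4 + 2 + 1 + 1 + 1 + 1
4 + 3 + 3 + 1 + 1 + 1 + 1
4 + 3 + 2 + 2 + 1 + 1 + 1
4 + 2 + 2 + 2 + 2 + 1 + 1
3 + 3 + 3 + 2 + 1 + 1 + 1
3 + 3 + 2 + 2 + 2 + 1 + 1
3 + 2 + 2 + 2 + 2 + 2 + 1
2 + 2 + 2 + 2 + 2 + 2 + 2
That's 15 in total.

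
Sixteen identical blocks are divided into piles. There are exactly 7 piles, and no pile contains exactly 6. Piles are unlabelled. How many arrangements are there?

23

Enumerating:
10 + 1 + 1 + 1 + 1 + 1 + 1
9 + 2 + 1 + 1 + 1 + 1 + 1
8 + 3 + 1 + 1 + 1 + 1 + 1
8 + 2 + 2 + 1 + 1 + 1 + 1
7 + 4 + 1 + 1 + 1 + 1 + 1
7 + 3 + 2 + 1 + 1 + 1 + 1
7 + 2 + 2 + 2 + 1 + 1 + 1
5 + 5 + 2 + 1 + 1 + 1 + 1
5 + 4 + 3 + 1 + 1 + 1 + 1
5 + 4 + 2 + 2 + 1 + 1 + 1
5 + 3 + 3 + 2 + 1 + 1 + 1
5 + 3 + 2 + 2 + 2 + 1 + 1
5 + 2 + 2 + 2 + 2 + 2 + 1
4 + 4 + 4 + 1 + 1 + 1 + 1
4 + 4 + 3 + 2 + 1 + 1 + 1
4 + 4 + 2 + 2 + 2 + 1 + 1
4 + 3 + 3 + 3 + 1 + 1 + 1
4 + 3 + 3 + 2 + 2 + 1 + 1
4 + 3 + 2 + 2 + 2 + 2 + 1
4 + 2 + 2 + 2 + 2 + 2 + 2
3 + 3 + 3 + 3 + 2 + 1 + 1
3 + 3 + 3 + 2 + 2 + 2 + 1
3 + 3 + 2 + 2 + 2 + 2 + 2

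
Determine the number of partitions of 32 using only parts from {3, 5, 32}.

3

They are:
32
5,5,5,5,3,3,3,3
5,3,3,3,3,3,3,3,3,3
Counting gives 3.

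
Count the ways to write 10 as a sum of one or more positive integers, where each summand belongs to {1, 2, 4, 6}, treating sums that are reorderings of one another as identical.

16

Listing the qualifying partitions of 10:
6, 4
6, 2, 2
6, 2, 1, 1
6, 1, 1, 1, 1
4, 4, 2
4, 4, 1, 1
4, 2, 2, 2
4, 2, 2, 1, 1
4, 2, 1, 1, 1, 1
4, 1, 1, 1, 1, 1, 1
2, 2, 2, 2, 2
2, 2, 2, 2, 1, 1
2, 2, 2, 1, 1, 1, 1
2, 2, 1, 1, 1, 1, 1, 1
2, 1, 1, 1, 1, 1, 1, 1, 1
1, 1, 1, 1, 1, 1, 1, 1, 1, 1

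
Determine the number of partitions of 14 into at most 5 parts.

70

There are too many to list fully; the first 12 (by largest part) are:
14
13 + 1
12 + 2
12 + 1 + 1
11 + 3
11 + 2 + 1
11 + 1 + 1 + 1
10 + 4
10 + 3 + 1
10 + 2 + 2
10 + 2 + 1 + 1
10 + 1 + 1 + 1 + 1
…and 58 more, for 70 total.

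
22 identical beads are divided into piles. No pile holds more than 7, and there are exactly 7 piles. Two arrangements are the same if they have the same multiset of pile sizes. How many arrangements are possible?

A partial list (first 12 by largest part):
7,7,4,1,1,1,1
7,7,3,2,1,1,1
7,7,2,2,2,1,1
7,6,5,1,1,1,1
7,6,4,2,1,1,1
7,6,3,3,1,1,1
7,6,3,2,2,1,1
7,6,2,2,2,2,1
7,5,5,2,1,1,1
7,5,4,3,1,1,1
7,5,4,2,2,1,1
7,5,3,3,2,1,1
…and 56 more, for 68 total.

68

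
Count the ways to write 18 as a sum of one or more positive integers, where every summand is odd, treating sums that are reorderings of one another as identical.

A partial list (first 12 by largest part):
17+1
15+3
15+1+1+1
13+5
13+3+1+1
13+1+1+1+1+1
11+7
11+5+1+1
11+3+3+1
11+3+1+1+1+1
11+1+1+1+1+1+1+1
9+9
…and 34 more, for 46 total.

46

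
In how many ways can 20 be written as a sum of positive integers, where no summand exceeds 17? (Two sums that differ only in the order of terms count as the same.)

Enumerating by decreasing first part gives 623 partitions in all.

623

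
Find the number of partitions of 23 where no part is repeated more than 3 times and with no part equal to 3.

294

A full systematic count gives 294.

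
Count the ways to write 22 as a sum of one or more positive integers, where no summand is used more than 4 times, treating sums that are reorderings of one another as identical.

Direct enumeration gives 628 partitions.

628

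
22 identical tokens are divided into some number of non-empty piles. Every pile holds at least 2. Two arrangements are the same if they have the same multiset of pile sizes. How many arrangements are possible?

210

A full systematic count gives 210.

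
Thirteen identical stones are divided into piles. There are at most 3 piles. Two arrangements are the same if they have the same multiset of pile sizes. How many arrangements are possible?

The partitions of 13 that satisfy the conditions:
13
12+1
11+2
11+1+1
10+3
10+2+1
9+4
9+3+1
9+2+2
8+5
8+4+1
8+3+2
7+6
7+5+1
7+4+2
7+3+3
6+6+1
6+5+2
6+4+3
5+5+3
5+4+4
Counting gives 21.

21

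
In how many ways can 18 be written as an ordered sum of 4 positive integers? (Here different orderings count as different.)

Equivalently, choose which 3 of the 17 gaps become plus signs: C(17,3) = 680.

680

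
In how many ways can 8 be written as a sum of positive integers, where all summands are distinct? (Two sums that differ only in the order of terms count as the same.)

6

The partitions of 8 that satisfy the conditions:
8
7,1
6,2
5,3
5,2,1
4,3,1
That's 6 in total.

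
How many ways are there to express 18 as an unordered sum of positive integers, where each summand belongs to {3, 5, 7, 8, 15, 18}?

Enumerating:
18
15,3
8,7,3
8,5,5
7,5,3,3
5,5,5,3
3,3,3,3,3,3
That's 7 in total.

7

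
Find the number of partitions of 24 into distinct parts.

Systematic enumeration (by largest part, then next-largest, …) yields 122.

122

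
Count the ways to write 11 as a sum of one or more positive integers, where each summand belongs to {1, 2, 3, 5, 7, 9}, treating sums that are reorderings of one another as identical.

30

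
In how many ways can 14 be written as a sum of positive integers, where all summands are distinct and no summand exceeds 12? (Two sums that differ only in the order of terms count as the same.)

20

Enumerating:
2 + 12
3 + 11
1 + 2 + 11
4 + 10
1 + 3 + 10
5 + 9
1 + 4 + 9
2 + 3 + 9
6 + 8
1 + 5 + 8
2 + 4 + 8
1 + 2 + 3 + 8
1 + 6 + 7
2 + 5 + 7
3 + 4 + 7
1 + 2 + 4 + 7
3 + 5 + 6
1 + 2 + 5 + 6
1 + 3 + 4 + 6
2 + 3 + 4 + 5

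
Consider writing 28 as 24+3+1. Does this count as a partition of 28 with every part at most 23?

The parts sum to 28, and the condition 'no summand exceeds 23' is violated.

No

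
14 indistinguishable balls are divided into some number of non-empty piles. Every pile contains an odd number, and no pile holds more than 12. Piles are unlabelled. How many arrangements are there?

21

Enumerating:
11, 3
11, 1, 1, 1
9, 5
9, 3, 1, 1
9, 1, 1, 1, 1, 1
7, 7
7, 5, 1, 1
7, 3, 3, 1
7, 3, 1, 1, 1, 1
7, 1, 1, 1, 1, 1, 1, 1
5, 5, 3, 1
5, 5, 1, 1, 1, 1
5, 3, 3, 3
5, 3, 3, 1, 1, 1
5, 3, 1, 1, 1, 1, 1, 1
5, 1, 1, 1, 1, 1, 1, 1, 1, 1
3, 3, 3, 3, 1, 1
3, 3, 3, 1, 1, 1, 1, 1
3, 3, 1, 1, 1, 1, 1, 1, 1, 1
3, 1, 1, 1, 1, 1, 1, 1, 1, 1, 1, 1
1, 1, 1, 1, 1, 1, 1, 1, 1, 1, 1, 1, 1, 1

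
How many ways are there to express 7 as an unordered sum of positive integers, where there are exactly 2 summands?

The partitions of 7 that satisfy the conditions:
6+1
5+2
4+3
Counting gives 3.

3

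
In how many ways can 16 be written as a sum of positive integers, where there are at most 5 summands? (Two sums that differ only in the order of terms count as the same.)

101

Enumerating by decreasing first part gives 101 partitions in all.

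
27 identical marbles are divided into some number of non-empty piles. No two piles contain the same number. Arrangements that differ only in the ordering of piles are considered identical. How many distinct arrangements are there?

Systematic enumeration (by largest part, then next-largest, …) yields 192.

192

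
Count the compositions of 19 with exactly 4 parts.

Place 3 bars in the 18 internal gaps of a row of 19 dots: C(18,3) = 816.

816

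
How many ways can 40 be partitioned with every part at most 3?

154

Direct enumeration gives 154 partitions.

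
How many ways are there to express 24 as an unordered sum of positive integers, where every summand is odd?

122

A full systematic count gives 122.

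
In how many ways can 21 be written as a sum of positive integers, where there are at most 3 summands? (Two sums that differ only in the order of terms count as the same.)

48

A partial list (first 12 by largest part):
21
20+1
19+2
19+1+1
18+3
18+2+1
17+4
17+3+1
17+2+2
16+5
16+4+1
16+3+2
…and 36 more, for 48 total.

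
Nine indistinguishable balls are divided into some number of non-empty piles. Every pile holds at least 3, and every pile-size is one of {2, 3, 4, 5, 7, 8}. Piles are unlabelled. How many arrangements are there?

They are:
5+4
3+3+3
Counting gives 2.

2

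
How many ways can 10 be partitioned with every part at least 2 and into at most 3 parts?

They are:
10
8+2
7+3
6+4
6+2+2
5+5
5+3+2
4+4+2
4+3+3

9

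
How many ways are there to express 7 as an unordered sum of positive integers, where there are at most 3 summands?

8

Enumerating:
7
6 + 1
5 + 2
5 + 1 + 1
4 + 3
4 + 2 + 1
3 + 3 + 1
3 + 2 + 2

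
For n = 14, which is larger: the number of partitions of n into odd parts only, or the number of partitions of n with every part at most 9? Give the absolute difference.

Partitions of 14 into odd parts only: 22.
Partitions of 14 with every part at most 9: 123.
|22 − 123| = 101.

101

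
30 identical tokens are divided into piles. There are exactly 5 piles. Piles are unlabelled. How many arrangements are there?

Systematic enumeration (by largest part, then next-largest, …) yields 377.

377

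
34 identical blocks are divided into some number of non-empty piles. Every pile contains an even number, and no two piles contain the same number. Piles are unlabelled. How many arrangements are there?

38

There are too many to list fully; the first 12 (by largest part) are:
34
2+32
4+30
6+28
2+4+28
8+26
2+6+26
10+24
2+8+24
4+6+24
12+22
2+10+22
…and 26 more, for 38 total.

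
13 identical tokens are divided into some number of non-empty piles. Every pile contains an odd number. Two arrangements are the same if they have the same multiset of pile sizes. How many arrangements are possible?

The partitions of 13 that satisfy the conditions:
13
1,1,11
1,3,9
1,1,1,1,9
1,5,7
3,3,7
1,1,1,3,7
1,1,1,1,1,1,7
3,5,5
1,1,1,5,5
1,1,3,3,5
1,1,1,1,1,3,5
1,1,1,1,1,1,1,1,5
1,3,3,3,3
1,1,1,1,3,3,3
1,1,1,1,1,1,1,3,3
1,1,1,1,1,1,1,1,1,1,3
1,1,1,1,1,1,1,1,1,1,1,1,1
That's 18 in total.

18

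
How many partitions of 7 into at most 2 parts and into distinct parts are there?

Enumerating:
7
6+1
5+2
4+3
Counting gives 4.

4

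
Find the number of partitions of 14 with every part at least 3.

13

The partitions of 14 that satisfy the conditions:
14
3,11
4,10
5,9
6,8
3,3,8
7,7
3,4,7
3,5,6
4,4,6
4,5,5
3,3,3,5
3,3,4,4
That's 13 in total.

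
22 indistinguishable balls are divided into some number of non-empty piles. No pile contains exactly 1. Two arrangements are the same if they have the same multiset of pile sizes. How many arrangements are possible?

210

Enumerating by decreasing first part gives 210 partitions in all.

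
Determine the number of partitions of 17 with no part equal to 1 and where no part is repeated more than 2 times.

A partial list (first 12 by largest part):
17
15, 2
14, 3
13, 4
13, 2, 2
12, 5
12, 3, 2
11, 6
11, 4, 2
11, 3, 3
10, 7
10, 5, 2
…and 31 more, for 43 total.

43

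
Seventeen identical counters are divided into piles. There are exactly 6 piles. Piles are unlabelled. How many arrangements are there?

There are too many to list fully; the first 12 (by largest part) are:
12 + 1 + 1 + 1 + 1 + 1
11 + 2 + 1 + 1 + 1 + 1
10 + 3 + 1 + 1 + 1 + 1
10 + 2 + 2 + 1 + 1 + 1
9 + 4 + 1 + 1 + 1 + 1
9 + 3 + 2 + 1 + 1 + 1
9 + 2 + 2 + 2 + 1 + 1
8 + 5 + 1 + 1 + 1 + 1
8 + 4 + 2 + 1 + 1 + 1
8 + 3 + 3 + 1 + 1 + 1
8 + 3 + 2 + 2 + 1 + 1
8 + 2 + 2 + 2 + 2 + 1
…and 32 more, for 44 total.

44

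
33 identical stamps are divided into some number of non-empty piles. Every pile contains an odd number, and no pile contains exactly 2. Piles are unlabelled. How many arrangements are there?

448

Systematic enumeration (by largest part, then next-largest, …) yields 448.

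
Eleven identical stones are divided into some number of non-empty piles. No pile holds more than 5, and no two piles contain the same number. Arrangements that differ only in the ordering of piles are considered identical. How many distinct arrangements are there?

2

They are:
2 + 4 + 5
1 + 2 + 3 + 5
That's 2 in total.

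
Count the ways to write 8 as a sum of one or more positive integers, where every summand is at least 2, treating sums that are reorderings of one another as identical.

7

The partitions of 8 that satisfy the conditions:
8
6,2
5,3
4,4
4,2,2
3,3,2
2,2,2,2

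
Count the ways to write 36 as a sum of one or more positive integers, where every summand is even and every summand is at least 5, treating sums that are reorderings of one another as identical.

A partial list (first 12 by largest part):
36
6+30
8+28
10+26
12+24
6+6+24
14+22
6+8+22
16+20
6+10+20
8+8+20
18+18
…and 21 more, for 33 total.

33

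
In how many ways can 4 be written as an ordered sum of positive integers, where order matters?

There are 3 gaps and each independently is a cut or not, giving 2^3 = 8.

8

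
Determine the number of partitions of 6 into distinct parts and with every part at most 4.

Listing the qualifying partitions of 6:
4 + 2
3 + 2 + 1

2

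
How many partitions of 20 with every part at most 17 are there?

623

There are 623 such partitions.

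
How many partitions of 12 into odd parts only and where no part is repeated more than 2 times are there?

They are:
11,1
9,3
7,5
7,3,1,1
5,5,1,1
5,3,3,1

6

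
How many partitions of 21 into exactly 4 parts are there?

72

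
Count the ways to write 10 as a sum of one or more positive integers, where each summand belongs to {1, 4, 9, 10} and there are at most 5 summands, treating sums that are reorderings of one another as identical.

3

They are:
10
1+9
1+1+4+4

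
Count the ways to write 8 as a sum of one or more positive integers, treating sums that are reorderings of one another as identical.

22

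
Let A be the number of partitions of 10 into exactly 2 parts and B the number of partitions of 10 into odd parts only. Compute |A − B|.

5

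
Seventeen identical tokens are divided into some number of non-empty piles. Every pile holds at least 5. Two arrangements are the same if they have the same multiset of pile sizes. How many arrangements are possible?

Enumerating:
17
5,12
6,11
7,10
8,9
5,5,7
5,6,6
That's 7 in total.

7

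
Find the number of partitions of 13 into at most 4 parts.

A partial list (first 12 by largest part):
13
1+12
2+11
1+1+11
3+10
1+2+10
1+1+1+10
4+9
1+3+9
2+2+9
1+1+2+9
5+8
…and 27 more, for 39 total.

39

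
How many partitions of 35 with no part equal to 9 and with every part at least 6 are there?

There are too many to list fully; the first 12 (by largest part) are:
35
29+6
28+7
27+8
25+10
24+11
23+12
23+6+6
22+13
22+7+6
21+14
21+8+6
…and 47 more, for 59 total.

59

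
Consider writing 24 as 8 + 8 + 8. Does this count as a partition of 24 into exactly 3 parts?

Yes

The parts sum to 24, and the condition 'there are exactly 3 summands' holds.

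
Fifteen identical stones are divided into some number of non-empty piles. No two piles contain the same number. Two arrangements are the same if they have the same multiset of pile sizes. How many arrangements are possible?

27

There are too many to list fully; the first 12 (by largest part) are:
15
1, 14
2, 13
3, 12
1, 2, 12
4, 11
1, 3, 11
5, 10
1, 4, 10
2, 3, 10
6, 9
1, 5, 9
…and 15 more, for 27 total.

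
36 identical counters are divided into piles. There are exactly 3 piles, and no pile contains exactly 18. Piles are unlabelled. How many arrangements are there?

99

Enumerating by decreasing first part gives 99 partitions in all.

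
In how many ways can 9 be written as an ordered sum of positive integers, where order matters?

There are 8 gaps and each independently is a cut or not, giving 2^8 = 256.

256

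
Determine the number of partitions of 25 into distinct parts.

There are 142 such partitions.

142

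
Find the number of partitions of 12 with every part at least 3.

They are:
12
9+3
8+4
7+5
6+6
6+3+3
5+4+3
4+4+4
3+3+3+3
That's 9 in total.

9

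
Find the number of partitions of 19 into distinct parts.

There are too many to list fully; the first 12 (by largest part) are:
19
1+18
2+17
3+16
1+2+16
4+15
1+3+15
5+14
1+4+14
2+3+14
6+13
1+5+13
…and 42 more, for 54 total.

54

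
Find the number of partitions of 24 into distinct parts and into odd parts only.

11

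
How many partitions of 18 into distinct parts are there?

There are too many to list fully; the first 12 (by largest part) are:
18
1 + 17
2 + 16
3 + 15
1 + 2 + 15
4 + 14
1 + 3 + 14
5 + 13
1 + 4 + 13
2 + 3 + 13
6 + 12
1 + 5 + 12
…and 34 more, for 46 total.

46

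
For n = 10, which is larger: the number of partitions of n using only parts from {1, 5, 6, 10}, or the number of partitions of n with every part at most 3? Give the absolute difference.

Partitions of 10 using only parts from {1, 5, 6, 10}: 5.
Partitions of 10 with every part at most 3: 14.
|5 − 14| = 9.

9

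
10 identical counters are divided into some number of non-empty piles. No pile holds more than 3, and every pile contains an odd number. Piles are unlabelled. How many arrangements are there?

Enumerating:
3,3,3,1
3,3,1,1,1,1
3,1,1,1,1,1,1,1
1,1,1,1,1,1,1,1,1,1

4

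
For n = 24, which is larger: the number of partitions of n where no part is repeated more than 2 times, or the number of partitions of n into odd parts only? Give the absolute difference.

Partitions of 24 where no part is repeated more than 2 times: 431.
Partitions of 24 into odd parts only: 122.
|431 − 122| = 309.

309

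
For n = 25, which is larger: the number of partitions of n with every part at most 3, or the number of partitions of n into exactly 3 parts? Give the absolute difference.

Partitions of 25 with every part at most 3: 65.
Partitions of 25 into exactly 3 parts: 52.
|65 − 52| = 13.

13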